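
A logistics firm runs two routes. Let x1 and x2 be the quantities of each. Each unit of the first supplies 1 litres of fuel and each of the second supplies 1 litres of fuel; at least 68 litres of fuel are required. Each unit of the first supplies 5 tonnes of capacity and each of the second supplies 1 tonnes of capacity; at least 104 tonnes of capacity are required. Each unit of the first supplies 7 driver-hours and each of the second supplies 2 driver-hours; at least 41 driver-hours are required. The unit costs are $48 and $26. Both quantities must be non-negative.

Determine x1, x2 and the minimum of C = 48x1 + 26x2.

x1 = 9, x2 = 59, minimum C = 1966

Feasible corners and C = 48x1 + 26x2:
  (0, 104) → C = 2704
  (68, 0) → C = 3264
  (9, 59) → C = 1966
The feasible region is unbounded (it extends along (0, 1), (1, 0)), but C strictly increases along every unbounded feasible direction, so there is no improving ray and the minimum is attained at a vertex.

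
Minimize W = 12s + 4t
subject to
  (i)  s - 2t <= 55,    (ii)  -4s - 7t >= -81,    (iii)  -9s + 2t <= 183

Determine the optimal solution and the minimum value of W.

s = -119/4, t = -339/8, minimum W = -1053/2

Vertices and W = 12s + 4t:
  (547/15, -139/15) → W = 6008/15
  (-119/4, -339/8) → W = -1053/2
  (-1119/71, 1461/71) → W = -7584/71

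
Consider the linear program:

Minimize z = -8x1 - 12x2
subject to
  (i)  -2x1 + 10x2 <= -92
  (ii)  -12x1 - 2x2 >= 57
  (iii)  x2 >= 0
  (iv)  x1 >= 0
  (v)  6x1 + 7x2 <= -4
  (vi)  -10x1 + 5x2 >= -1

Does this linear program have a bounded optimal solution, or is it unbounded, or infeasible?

The boundaries 6x1 + 7x2 = -4 and -10x1 + 5x2 = -1 meet at (-13/100, -23/50), but that point violates -2x1 + 10x2 ≤ -92. Every candidate vertex is excluded by some other constraint, so the feasible region is empty.

infeasible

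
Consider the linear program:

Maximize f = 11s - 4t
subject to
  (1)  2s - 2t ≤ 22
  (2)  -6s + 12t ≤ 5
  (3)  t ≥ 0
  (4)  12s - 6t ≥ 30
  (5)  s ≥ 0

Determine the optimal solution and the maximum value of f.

s = 137/6, t = 71/6, maximum f = 1223/6

The binding constraints are 2s - 2t = 22 and -6s + 12t = 5.
Solving simultaneously gives s = 137/6, t = 71/6.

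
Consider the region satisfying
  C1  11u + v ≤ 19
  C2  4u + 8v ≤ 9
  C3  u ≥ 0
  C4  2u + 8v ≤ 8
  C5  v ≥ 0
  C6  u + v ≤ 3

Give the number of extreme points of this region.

Pairwise boundary intersections that survive every other constraint:
  (143/84, 23/84)
  (19/11, 0)
  (1/2, 7/8)
  (0, 1)
  (0, 0)

5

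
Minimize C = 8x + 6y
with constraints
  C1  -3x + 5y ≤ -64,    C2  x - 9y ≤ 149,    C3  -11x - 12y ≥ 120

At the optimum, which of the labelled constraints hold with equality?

Corner points and C = 8x + 6y:
  (-169/22, -383/22) → C = -1825/11
  (24/13, -152/13) → C = -720/13
  (236/37, -1759/111) → C = -1630/37

The minimum is at (-169/22, -383/22). Substituting into each constraint, equality holds for C1 and C2; the remaining constraints have slack.

C1 and C2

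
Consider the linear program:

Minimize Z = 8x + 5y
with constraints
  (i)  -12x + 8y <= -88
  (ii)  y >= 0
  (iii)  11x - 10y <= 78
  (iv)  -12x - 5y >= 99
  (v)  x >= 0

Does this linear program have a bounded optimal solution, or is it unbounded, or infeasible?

infeasible

The boundaries -12x + 8y = -88 and 11x - 10y = 78 meet at (8, 1), but that point violates -12x - 5y ≥ 99. Every candidate vertex is excluded by some other constraint, so the feasible region is empty.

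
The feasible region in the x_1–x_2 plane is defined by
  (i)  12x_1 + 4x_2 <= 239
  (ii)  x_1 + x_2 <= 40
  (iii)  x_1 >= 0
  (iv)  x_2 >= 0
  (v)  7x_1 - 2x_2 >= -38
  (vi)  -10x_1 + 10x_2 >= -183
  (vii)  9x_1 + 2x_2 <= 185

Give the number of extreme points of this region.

6

Pairwise boundary intersections that survive every other constraint:
  (79/8, 241/8)
  (1561/80, 97/80)
  (14/3, 106/3)
  (0, 0)
  (0, 19)
  (183/10, 0)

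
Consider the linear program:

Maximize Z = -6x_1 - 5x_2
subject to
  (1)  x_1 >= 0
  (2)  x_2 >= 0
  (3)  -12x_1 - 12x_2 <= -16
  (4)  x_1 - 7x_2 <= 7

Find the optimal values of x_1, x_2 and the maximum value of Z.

Corner points and Z = -6x_1 - 5x_2:
  (0, 4/3) → Z = -20/3
  (4/3, 0) → Z = -8
  (7, 0) → Z = -42
The feasible region is unbounded (it extends along (0, 1), (7, 1)), but Z strictly decreases along every unbounded feasible direction, so there is no improving ray and the maximum is attained at a vertex.

At the optimal vertex, x_1 = 0 and -12x_1 - 12x_2 = -16.
Solving simultaneously gives x_1 = 0, x_2 = 4/3.

x_1 = 0, x_2 = 4/3, maximum Z = -20/3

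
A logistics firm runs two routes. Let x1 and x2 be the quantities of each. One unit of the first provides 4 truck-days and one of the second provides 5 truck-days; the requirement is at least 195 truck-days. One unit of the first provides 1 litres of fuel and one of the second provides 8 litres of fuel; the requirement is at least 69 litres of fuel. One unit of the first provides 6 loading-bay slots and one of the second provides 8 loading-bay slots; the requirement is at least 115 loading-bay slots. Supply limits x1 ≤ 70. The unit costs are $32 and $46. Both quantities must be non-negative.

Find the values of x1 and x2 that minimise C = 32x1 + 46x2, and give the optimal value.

The feasible region is unbounded (it extends along (0, 1)), but C strictly increases along every unbounded feasible direction, so there is no improving ray and the minimum is attained at a vertex.

The optimum lies where 4x1 + 5x2 = 195 and x1 + 8x2 = 69.
Solving simultaneously gives x1 = 45, x2 = 3.

x1 = 45, x2 = 3, minimum C = 1578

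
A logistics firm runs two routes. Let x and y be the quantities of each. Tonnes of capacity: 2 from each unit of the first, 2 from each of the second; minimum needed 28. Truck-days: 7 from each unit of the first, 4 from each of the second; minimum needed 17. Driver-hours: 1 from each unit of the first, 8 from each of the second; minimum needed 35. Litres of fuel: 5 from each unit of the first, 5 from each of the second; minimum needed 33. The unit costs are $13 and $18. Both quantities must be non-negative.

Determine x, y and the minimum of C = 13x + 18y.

The feasible region is unbounded (it extends along (0, 1), (1, 0)), but C strictly increases along every unbounded feasible direction, so there is no improving ray and the minimum is attained at a vertex.

The binding constraints are 2x + 2y = 28 and x + 8y = 35.
Solving simultaneously gives x = 11, y = 3.

x = 11, y = 3, minimum C = 197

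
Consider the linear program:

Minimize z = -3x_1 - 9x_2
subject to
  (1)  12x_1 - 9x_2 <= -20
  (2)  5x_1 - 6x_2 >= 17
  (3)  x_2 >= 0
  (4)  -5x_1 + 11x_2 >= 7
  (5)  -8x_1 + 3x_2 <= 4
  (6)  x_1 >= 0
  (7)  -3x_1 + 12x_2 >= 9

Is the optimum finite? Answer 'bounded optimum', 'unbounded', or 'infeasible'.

infeasible

The boundaries 12x_1 - 9x_2 = -20 and -8x_1 + 3x_2 = 4 meet at (2/3, 28/9), but that point violates 5x_1 - 6x_2 ≥ 17. Every candidate vertex is excluded by some other constraint, so the feasible region is empty.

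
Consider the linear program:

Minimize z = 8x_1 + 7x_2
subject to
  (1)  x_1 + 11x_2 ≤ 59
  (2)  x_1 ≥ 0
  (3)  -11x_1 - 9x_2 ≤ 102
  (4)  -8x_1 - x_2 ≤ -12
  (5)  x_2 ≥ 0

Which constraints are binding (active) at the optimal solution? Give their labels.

(4) and (5)

Vertices and z = 8x_1 + 7x_2:
  (73/87, 460/87) → z = 1268/29
  (59, 0) → z = 472
  (3/2, 0) → z = 12

The minimum is at (3/2, 0). Substituting into each constraint, equality holds for (4) and (5); the remaining constraints have slack.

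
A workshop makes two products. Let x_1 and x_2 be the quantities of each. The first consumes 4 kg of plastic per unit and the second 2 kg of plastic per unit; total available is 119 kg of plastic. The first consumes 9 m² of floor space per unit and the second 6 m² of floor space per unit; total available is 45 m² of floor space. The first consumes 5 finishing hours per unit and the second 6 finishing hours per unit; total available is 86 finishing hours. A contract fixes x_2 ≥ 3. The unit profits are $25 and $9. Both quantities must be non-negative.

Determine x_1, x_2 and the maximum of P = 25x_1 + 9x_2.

x_1 = 3, x_2 = 3, maximum P = 102

Extreme points and P = 25x_1 + 9x_2:
  (0, 15/2) → P = 135/2
  (0, 3) → P = 27
  (3, 3) → P = 102

The binding constraints are 9x_1 + 6x_2 = 45 and x_2 = 3.
Solving simultaneously gives x_1 = 3, x_2 = 3.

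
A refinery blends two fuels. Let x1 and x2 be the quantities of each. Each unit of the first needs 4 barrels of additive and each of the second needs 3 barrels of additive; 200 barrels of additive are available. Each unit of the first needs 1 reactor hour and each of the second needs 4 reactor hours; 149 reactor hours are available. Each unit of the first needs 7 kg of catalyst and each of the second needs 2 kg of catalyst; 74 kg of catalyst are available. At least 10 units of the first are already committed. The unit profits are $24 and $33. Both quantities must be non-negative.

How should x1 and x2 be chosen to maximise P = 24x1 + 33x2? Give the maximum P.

Feasible corners and P = 24x1 + 33x2:
  (74/7, 0) → P = 1776/7
  (10, 0) → P = 240
  (10, 2) → P = 306

x1 = 10, x2 = 2, maximum P = 306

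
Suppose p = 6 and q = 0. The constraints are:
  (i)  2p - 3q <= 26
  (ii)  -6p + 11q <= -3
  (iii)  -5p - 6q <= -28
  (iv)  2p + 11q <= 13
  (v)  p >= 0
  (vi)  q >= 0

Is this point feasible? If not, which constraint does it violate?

(i): 12 ≤ 26 ✓
(ii): -36 ≤ -3 ✓
(iii): -30 ≤ -28 ✓
(iv): 12 ≤ 13 ✓
(v): 6 ≥ 0 ✓
(vi): 0 ≥ 0 ✓

feasible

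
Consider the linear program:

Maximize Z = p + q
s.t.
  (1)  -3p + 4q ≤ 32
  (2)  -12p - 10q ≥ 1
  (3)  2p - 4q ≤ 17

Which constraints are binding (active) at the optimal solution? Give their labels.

(1) and (2)

Vertices and Z = p + q:
  (-54/13, 127/26) → Z = 19/26
  (-49, -115/4) → Z = -311/4
  (83/34, -103/34) → Z = -10/17

The maximum is at (-54/13, 127/26). Substituting into each constraint, equality holds for (1) and (2); the remaining constraints have slack.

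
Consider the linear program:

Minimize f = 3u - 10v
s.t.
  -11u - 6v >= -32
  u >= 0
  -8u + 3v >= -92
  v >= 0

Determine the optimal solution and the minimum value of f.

At the optimal vertex, -11u - 6v = -32 and u = 0.
Solving simultaneously gives u = 0, v = 16/3.

u = 0, v = 16/3, minimum f = -160/3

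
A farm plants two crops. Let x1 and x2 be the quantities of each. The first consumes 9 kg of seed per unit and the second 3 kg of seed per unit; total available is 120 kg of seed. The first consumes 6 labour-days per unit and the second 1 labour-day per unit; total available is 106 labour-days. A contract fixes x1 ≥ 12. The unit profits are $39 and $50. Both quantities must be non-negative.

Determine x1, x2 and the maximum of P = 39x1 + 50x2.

Corner points and P = 39x1 + 50x2:
  (40/3, 0) → P = 520
  (12, 0) → P = 468
  (12, 4) → P = 668

x1 = 12, x2 = 4, maximum P = 668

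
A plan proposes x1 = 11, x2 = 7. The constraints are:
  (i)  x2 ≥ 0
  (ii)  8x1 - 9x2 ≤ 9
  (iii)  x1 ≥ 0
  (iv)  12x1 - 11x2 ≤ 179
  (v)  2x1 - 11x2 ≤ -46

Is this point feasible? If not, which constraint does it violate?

not feasible — violates (ii)

Constraint (ii): 8x1 - 9x2 = 25, which is not ≤ 9. All other constraints are satisfied.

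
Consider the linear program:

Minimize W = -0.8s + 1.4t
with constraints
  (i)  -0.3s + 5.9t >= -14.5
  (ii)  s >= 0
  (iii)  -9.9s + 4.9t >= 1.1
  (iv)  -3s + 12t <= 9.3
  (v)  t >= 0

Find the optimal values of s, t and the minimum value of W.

s = 0, t = 11/49, minimum W = 11/35

Corner points and W = -0.8s + 1.4t:
  (0, 11/49) → W = 11/35
  (0, 31/40) → W = 217/200
  (1079/3470, 2959/3470) → W = 16397/17350

The optimum lies where s = 0 and -9.9s + 4.9t = 1.1.
Solving simultaneously gives s = 0, t = 11/49.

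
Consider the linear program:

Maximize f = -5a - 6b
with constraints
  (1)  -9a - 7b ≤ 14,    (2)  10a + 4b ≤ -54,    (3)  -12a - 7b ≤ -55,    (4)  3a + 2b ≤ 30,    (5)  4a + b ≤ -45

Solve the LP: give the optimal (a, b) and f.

a = -299/11, b = 599/11, maximum f = -2099/11

Extreme points and f = -5a - 6b:
  (-299/11, 599/11) → f = -2099/11
  (-57/2, 231/4) → f = -204
  (-100/3, 65) → f = -670/3

At the optimal vertex, 10a + 4b = -54 and -12a - 7b = -55.
Solving simultaneously gives a = -299/11, b = 599/11.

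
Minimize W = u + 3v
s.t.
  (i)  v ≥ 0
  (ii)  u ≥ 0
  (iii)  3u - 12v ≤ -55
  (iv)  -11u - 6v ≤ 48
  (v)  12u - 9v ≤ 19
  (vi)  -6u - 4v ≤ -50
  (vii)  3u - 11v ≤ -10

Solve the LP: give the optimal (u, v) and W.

u = 95/21, v = 40/7, minimum W = 65/3

Corner points and W = u + 3v:
  (0, 25/2) → W = 75/2
  (241/39, 239/39) → W = 958/39
  (95/21, 40/7) → W = 65/3
The feasible region is unbounded (it extends along (0, 1), (3, 4)), but W strictly increases along every unbounded feasible direction, so there is no improving ray and the minimum is attained at a vertex.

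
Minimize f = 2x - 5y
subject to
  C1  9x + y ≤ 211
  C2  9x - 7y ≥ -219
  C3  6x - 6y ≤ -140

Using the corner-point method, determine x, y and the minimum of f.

x = 629/36, y = 215/4, minimum f = -8417/36

Corner points and f = 2x - 5y:
  (629/36, 215/4) → f = -8417/36
  (563/30, 421/10) → f = -5189/30
  (-167/6, -9/2) → f = -199/6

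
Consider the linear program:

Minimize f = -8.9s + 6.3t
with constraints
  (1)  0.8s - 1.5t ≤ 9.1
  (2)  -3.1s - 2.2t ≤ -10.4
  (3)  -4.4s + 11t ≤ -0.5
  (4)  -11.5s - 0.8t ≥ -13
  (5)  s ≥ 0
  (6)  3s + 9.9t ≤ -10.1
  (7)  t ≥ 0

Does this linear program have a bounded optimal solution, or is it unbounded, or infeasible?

infeasible

The boundaries 3s + 9.9t = -10.1 and t = 0 meet at (-101/30, 0), but that point violates -3.1s - 2.2t ≤ -10.4. Every candidate vertex is excluded by some other constraint, so the feasible region is empty.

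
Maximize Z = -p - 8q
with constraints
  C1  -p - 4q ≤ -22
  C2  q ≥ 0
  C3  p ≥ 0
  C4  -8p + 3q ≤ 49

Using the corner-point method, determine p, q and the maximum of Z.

Feasible corners and Z = -p - 8q:
  (22, 0) → Z = -22
  (0, 11/2) → Z = -44
  (0, 49/3) → Z = -392/3
The feasible region is unbounded (it extends along (3, 8), (1, 0)), but Z strictly decreases along every unbounded feasible direction, so there is no improving ray and the maximum is attained at a vertex.

p = 22, q = 0, maximum Z = -22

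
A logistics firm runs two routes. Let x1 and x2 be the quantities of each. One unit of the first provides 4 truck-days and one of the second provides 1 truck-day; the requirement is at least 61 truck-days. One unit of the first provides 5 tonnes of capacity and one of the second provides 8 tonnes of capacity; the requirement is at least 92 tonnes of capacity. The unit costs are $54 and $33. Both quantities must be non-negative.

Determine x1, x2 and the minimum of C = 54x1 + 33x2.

Extreme points and C = 54x1 + 33x2:
  (0, 61) → C = 2013
  (92/5, 0) → C = 4968/5
  (44/3, 7/3) → C = 869
The feasible region is unbounded (it extends along (0, 1), (1, 0)), but C strictly increases along every unbounded feasible direction, so there is no improving ray and the minimum is attained at a vertex.

x1 = 44/3, x2 = 7/3, minimum C = 869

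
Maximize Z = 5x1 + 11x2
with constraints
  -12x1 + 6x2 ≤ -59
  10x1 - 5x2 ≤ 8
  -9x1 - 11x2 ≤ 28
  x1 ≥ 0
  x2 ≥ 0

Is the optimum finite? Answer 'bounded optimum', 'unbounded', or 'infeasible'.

Constraints -12x1 + 6x2 ≤ -59 and 10x1 - 5x2 ≤ 8 have parallel boundaries but demand opposite sides — no point can satisfy both, so the region is empty.

infeasible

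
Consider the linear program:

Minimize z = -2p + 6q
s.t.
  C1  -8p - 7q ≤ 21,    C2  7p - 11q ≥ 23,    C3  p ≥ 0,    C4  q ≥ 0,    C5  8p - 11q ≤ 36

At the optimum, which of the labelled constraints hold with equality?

C4 and C5

Feasible corners and z = -2p + 6q:
  (23/7, 0) → z = -46/7
  (13, 68/11) → z = 122/11
  (9/2, 0) → z = -9

The minimum is at (9/2, 0). Substituting into each constraint, equality holds for C4 and C5; the remaining constraints have slack.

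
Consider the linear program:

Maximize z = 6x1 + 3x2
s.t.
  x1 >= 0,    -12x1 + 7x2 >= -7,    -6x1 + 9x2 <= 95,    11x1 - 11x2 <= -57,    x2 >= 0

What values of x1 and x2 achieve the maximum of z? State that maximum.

x1 = 364/33, x2 = 197/11, maximum z = 1319/11

Corner points and z = 6x1 + 3x2:
  (0, 95/9) → z = 95/3
  (0, 57/11) → z = 171/11
  (364/33, 197/11) → z = 1319/11
  (476/55, 761/55) → z = 5139/55

The optimum lies where -12x1 + 7x2 = -7 and -6x1 + 9x2 = 95.
Solving simultaneously gives x1 = 364/33, x2 = 197/11.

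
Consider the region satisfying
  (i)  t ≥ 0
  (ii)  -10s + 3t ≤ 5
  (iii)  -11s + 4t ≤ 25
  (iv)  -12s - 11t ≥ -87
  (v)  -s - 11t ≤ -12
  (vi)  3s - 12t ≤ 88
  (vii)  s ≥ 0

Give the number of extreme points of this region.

Intersecting each pair of boundary lines and keeping only the points that satisfy every inequality leaves:
  (103/73, 465/73)
  (0, 5/3)
  (75/11, 57/121)
  (0, 12/11)

4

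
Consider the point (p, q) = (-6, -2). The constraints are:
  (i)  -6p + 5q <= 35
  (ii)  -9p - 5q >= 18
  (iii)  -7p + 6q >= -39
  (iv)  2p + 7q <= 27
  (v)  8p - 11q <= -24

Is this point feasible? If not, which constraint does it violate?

feasible

(i): 26 ≤ 35 ✓
(ii): 64 ≥ 18 ✓
(iii): 30 ≥ -39 ✓
(iv): -26 ≤ 27 ✓
(v): -26 ≤ -24 ✓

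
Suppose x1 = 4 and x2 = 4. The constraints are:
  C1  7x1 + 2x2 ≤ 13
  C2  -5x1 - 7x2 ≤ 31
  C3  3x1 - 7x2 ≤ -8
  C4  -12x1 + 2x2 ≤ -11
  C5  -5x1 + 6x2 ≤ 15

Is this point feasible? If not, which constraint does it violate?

Constraint C1: 7x1 + 2x2 = 36, which is not ≤ 13. All other constraints are satisfied.

not feasible — violates C1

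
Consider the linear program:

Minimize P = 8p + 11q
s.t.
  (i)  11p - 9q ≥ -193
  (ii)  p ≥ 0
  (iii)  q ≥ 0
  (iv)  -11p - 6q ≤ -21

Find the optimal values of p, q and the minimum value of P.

Feasible corners and P = 8p + 11q:
  (0, 193/9) → P = 2123/9
  (0, 7/2) → P = 77/2
  (21/11, 0) → P = 168/11
The feasible region is unbounded (it extends along (1, 0), (9, 11)), but P strictly increases along every unbounded feasible direction, so there is no improving ray and the minimum is attained at a vertex.

At the optimal vertex, q = 0 and -11p - 6q = -21.
Solving simultaneously gives p = 21/11, q = 0.

p = 21/11, q = 0, minimum P = 168/11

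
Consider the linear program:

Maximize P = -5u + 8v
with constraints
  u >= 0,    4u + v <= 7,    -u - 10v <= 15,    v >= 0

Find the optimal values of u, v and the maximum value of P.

Extreme points and P = -5u + 8v:
  (0, 7) → P = 56
  (0, 0) → P = 0
  (7/4, 0) → P = -35/4

The binding constraints are u = 0 and 4u + v = 7.
Solving simultaneously gives u = 0, v = 7.

u = 0, v = 7, maximum P = 56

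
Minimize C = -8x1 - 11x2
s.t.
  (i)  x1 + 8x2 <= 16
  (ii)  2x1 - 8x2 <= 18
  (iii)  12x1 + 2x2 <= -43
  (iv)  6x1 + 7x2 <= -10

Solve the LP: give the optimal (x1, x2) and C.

x1 = -192/41, x2 = 106/41, minimum C = 370/41

The feasible region is unbounded (it extends along (-4, -1), (-8, 1)), but C strictly increases along every unbounded feasible direction, so there is no improving ray and the minimum is attained at a vertex.

The binding constraints are x1 + 8x2 = 16 and 6x1 + 7x2 = -10.
Solving simultaneously gives x1 = -192/41, x2 = 106/41.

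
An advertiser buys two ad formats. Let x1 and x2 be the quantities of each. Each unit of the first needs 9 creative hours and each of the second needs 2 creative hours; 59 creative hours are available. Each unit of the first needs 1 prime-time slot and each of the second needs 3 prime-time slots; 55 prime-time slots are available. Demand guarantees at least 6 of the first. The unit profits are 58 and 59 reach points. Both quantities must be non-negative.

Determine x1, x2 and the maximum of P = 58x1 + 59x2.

Vertices and P = 58x1 + 59x2:
  (59/9, 0) → P = 3422/9
  (6, 0) → P = 348
  (6, 5/2) → P = 991/2

The binding constraints are 9x1 + 2x2 = 59 and x1 = 6.
Solving simultaneously gives x1 = 6, x2 = 5/2.

x1 = 6, x2 = 5/2, maximum P = 991/2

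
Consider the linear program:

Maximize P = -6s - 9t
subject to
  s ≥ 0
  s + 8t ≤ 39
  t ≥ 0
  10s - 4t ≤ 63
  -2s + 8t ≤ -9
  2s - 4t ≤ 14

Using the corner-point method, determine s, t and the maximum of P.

s = 9/2, t = 0, maximum P = -27

Vertices and P = -6s - 9t:
  (63/10, 0) → P = -189/5
  (9/2, 0) → P = -27
  (13/2, 1/2) → P = -87/2

The optimum lies where t = 0 and -2s + 8t = -9.
Solving simultaneously gives s = 9/2, t = 0.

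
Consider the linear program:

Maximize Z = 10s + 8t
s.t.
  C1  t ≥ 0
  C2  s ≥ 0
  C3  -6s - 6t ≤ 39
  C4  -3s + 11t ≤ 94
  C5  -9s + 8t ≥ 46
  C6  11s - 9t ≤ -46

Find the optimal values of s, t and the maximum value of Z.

The optimum lies where -3s + 11t = 94 and -9s + 8t = 46.
Solving simultaneously gives s = 82/25, t = 236/25.

s = 82/25, t = 236/25, maximum Z = 2708/25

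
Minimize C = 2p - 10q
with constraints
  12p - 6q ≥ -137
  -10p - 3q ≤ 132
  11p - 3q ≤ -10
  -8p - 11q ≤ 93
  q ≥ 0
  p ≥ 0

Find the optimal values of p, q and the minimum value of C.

p = 117/10, q = 1387/30, minimum C = -6584/15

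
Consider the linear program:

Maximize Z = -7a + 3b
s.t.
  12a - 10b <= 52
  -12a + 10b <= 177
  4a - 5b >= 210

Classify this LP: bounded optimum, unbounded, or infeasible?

From the feasible point (-92, -578/5), moving in the direction (-10, -12) keeps every constraint satisfied while Z increases without bound.

unbounded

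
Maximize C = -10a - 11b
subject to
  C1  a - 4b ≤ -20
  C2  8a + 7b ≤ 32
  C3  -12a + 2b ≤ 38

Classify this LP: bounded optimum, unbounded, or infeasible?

Extreme points and C = -10a - 11b:
  (-4/13, 64/13) → C = -664/13
  (-56/23, 101/23) → C = -551/23
  (-101/50, 172/25) → C = -1387/25
The feasible region has finitely many vertices and no improving ray; the maximum is -551/23 at (-56/23, 101/23).

bounded optimum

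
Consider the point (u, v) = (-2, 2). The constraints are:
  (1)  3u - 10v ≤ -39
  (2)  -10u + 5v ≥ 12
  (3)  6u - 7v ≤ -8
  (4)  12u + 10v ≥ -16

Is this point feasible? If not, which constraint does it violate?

Constraint (1): 3u - 10v = -26, which is not ≤ -39. All other constraints are satisfied.

not feasible — violates (1)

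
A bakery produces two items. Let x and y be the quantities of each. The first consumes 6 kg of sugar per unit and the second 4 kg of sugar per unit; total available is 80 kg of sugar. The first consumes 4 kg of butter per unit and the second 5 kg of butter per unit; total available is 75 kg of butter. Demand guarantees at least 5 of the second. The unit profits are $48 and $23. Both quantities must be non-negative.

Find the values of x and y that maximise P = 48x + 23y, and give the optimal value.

Corner points and P = 48x + 23y:
  (0, 15) → P = 345
  (0, 5) → P = 115
  (50/7, 65/7) → P = 3895/7
  (10, 5) → P = 595

The binding constraints are 6x + 4y = 80 and y = 5.
Solving simultaneously gives x = 10, y = 5.

x = 10, y = 5, maximum P = 595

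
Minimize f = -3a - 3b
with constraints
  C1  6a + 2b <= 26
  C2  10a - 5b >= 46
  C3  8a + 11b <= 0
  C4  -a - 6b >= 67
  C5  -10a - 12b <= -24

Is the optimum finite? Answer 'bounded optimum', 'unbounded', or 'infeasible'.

The boundaries 6a + 2b = 26 and -a - 6b = 67 meet at (145/17, -214/17), but that point violates -10a - 12b ≤ -24. Every candidate vertex is excluded by some other constraint, so the feasible region is empty.

infeasible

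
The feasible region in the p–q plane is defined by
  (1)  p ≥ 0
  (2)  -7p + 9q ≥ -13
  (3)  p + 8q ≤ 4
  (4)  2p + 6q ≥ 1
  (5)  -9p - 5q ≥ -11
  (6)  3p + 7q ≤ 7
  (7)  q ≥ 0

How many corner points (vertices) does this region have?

5

Pairwise boundary intersections that survive every other constraint:
  (0, 1/2)
  (0, 1/6)
  (68/67, 25/67)
  (1/2, 0)
  (11/9, 0)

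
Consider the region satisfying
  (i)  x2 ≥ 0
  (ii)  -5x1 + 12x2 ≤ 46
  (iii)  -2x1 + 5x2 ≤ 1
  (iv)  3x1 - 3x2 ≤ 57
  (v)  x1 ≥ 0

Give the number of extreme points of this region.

4

Intersecting each pair of boundary lines and keeping only the points that satisfy every inequality leaves:
  (19, 0)
  (0, 0)
  (32, 13)
  (0, 1/5)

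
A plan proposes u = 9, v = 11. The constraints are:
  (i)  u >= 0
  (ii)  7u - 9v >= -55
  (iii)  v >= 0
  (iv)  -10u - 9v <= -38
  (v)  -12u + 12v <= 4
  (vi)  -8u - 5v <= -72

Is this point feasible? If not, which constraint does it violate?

Constraint (v): -12u + 12v = 24, which is not ≤ 4. All other constraints are satisfied.

not feasible — violates (v)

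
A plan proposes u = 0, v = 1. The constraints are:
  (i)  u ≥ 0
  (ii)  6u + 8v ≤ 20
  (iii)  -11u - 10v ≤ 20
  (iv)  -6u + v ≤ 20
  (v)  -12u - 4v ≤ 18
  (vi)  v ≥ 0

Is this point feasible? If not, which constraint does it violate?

(i): 0 ≥ 0 ✓
(ii): 8 ≤ 20 ✓
(iii): -10 ≤ 20 ✓
(iv): 1 ≤ 20 ✓
(v): -4 ≤ 18 ✓
(vi): 1 ≥ 0 ✓

feasible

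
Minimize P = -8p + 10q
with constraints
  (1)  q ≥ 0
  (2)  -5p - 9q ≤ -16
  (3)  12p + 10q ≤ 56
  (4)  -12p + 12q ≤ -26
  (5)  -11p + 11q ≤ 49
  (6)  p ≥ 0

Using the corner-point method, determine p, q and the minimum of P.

p = 14/3, q = 0, minimum P = -112/3

Corner points and P = -8p + 10q:
  (16/5, 0) → P = -128/5
  (14/3, 0) → P = -112/3
  (71/28, 31/84) → P = -697/42
  (233/66, 15/11) → P = -482/33

The binding constraints are q = 0 and 12p + 10q = 56.
Solving simultaneously gives p = 14/3, q = 0.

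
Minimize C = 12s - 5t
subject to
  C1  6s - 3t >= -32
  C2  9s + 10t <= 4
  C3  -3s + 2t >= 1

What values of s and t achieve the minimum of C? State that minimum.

Extreme points and C = 12s - 5t:
  (-308/87, 104/29) → C = -1752/29
  (-61/3, -30) → C = -94
  (-1/24, 7/16) → C = -43/16

The optimum lies where 6s - 3t = -32 and -3s + 2t = 1.
Solving simultaneously gives s = -61/3, t = -30.

s = -61/3, t = -30, minimum C = -94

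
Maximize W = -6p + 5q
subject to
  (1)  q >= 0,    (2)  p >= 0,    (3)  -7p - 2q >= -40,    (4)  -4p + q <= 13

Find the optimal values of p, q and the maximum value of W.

Vertices and W = -6p + 5q:
  (0, 0) → W = 0
  (40/7, 0) → W = -240/7
  (0, 13) → W = 65
  (14/15, 251/15) → W = 1171/15

p = 14/15, q = 251/15, maximum W = 1171/15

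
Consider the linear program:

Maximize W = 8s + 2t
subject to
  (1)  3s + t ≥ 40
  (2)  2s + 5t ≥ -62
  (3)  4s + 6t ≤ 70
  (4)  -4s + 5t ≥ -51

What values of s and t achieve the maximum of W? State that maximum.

Vertices and W = 8s + 2t:
  (85/7, 25/7) → W = 730/7
  (251/19, 7/19) → W = 2022/19
  (164/11, 19/11) → W = 1350/11

The optimum lies where 4s + 6t = 70 and -4s + 5t = -51.
Solving simultaneously gives s = 164/11, t = 19/11.

s = 164/11, t = 19/11, maximum W = 1350/11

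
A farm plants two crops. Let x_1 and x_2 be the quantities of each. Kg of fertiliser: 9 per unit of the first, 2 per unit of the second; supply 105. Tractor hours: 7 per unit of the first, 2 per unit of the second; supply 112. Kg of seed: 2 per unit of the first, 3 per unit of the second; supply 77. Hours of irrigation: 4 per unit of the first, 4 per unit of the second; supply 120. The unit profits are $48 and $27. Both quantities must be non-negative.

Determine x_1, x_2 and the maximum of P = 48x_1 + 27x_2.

x_1 = 7, x_2 = 21, maximum P = 903

Vertices and P = 48x_1 + 27x_2:
  (0, 0) → P = 0
  (0, 77/3) → P = 693
  (35/3, 0) → P = 560
  (7, 21) → P = 903

At the optimal vertex, 9x_1 + 2x_2 = 105 and 2x_1 + 3x_2 = 77.
Solving simultaneously gives x_1 = 7, x_2 = 21.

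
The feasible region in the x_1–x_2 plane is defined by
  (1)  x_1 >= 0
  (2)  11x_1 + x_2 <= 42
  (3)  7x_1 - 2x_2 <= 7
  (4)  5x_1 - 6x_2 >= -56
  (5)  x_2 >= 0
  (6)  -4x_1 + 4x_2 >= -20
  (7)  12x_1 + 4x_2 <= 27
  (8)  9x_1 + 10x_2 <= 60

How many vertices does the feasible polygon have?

Pairwise boundary intersections that survive every other constraint:
  (0, 0)
  (0, 6)
  (1, 0)
  (41/26, 105/52)
  (5/14, 159/28)

5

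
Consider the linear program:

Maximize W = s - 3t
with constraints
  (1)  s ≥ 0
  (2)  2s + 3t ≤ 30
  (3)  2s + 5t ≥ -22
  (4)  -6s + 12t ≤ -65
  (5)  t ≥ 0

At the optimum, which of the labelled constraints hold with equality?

(2) and (5)

Vertices and W = s - 3t:
  (185/14, 25/21) → W = 135/14
  (15, 0) → W = 15
  (65/6, 0) → W = 65/6

The maximum is at (15, 0). Substituting into each constraint, equality holds for (2) and (5); the remaining constraints have slack.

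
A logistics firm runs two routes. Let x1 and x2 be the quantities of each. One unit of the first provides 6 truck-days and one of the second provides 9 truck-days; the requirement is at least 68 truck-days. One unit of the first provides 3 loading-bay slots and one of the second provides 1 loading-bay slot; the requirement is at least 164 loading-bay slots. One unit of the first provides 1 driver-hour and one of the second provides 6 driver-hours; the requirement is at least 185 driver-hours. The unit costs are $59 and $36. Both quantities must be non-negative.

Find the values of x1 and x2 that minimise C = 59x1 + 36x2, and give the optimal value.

The feasible region is unbounded (it extends along (0, 1), (1, 0)), but C strictly increases along every unbounded feasible direction, so there is no improving ray and the minimum is attained at a vertex.

x1 = 47, x2 = 23, minimum C = 3601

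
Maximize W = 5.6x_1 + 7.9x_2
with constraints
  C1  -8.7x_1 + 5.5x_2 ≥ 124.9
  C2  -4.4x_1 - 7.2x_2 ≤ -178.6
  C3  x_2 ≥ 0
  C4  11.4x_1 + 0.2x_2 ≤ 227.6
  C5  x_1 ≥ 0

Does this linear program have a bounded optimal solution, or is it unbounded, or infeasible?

bounded optimum

Feasible corners and W = 5.6x_1 + 7.9x_2:
  (4151/4342, 105169/4342) → W = 8540807/43420
  (20447/1074, 18911/358) → W = 5626939/10740
  (0, 893/36) → W = 70547/360
  (0, 1138) → W = 8990.2
The feasible region has finitely many vertices and no improving ray; the maximum is 8990.2 at (0, 1138).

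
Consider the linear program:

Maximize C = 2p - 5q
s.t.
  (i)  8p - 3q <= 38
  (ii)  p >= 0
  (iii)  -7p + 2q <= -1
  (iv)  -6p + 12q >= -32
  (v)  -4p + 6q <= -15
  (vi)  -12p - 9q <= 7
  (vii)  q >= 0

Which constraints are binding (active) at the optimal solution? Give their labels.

Extreme points and C = 2p - 5q:
  (61/12, 8/9) → C = 103/18
  (19/4, 0) → C = 19/2
  (15/4, 0) → C = 15/2

The maximum is at (19/4, 0). Substituting into each constraint, equality holds for (i) and (vii); the remaining constraints have slack.

(i) and (vii)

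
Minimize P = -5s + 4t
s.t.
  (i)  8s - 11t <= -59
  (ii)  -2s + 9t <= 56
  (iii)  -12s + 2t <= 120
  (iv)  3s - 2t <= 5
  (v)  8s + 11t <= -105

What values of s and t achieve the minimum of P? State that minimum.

Vertices and P = -5s + 4t:
  (-601/58, -63/29) → P = 2501/58
  (-41/4, -23/11) → P = 1887/44
  (-765/74, -75/37) → P = 3225/74

s = -41/4, t = -23/11, minimum P = 1887/44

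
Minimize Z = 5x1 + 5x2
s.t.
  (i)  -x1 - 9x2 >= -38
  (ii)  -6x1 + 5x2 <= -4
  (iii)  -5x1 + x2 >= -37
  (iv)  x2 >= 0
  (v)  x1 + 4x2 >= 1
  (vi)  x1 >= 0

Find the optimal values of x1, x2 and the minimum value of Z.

Feasible corners and Z = 5x1 + 5x2:
  (226/59, 224/59) → Z = 2250/59
  (371/46, 153/46) → Z = 1310/23
  (21/29, 2/29) → Z = 115/29
  (37/5, 0) → Z = 37
  (1, 0) → Z = 5

x1 = 21/29, x2 = 2/29, minimum Z = 115/29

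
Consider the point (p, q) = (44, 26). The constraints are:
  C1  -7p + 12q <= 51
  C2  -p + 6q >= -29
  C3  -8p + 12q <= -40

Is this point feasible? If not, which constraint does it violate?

C1: 4 ≤ 51 ✓
C2: 112 ≥ -29 ✓
C3: -40 ≤ -40 ✓

feasible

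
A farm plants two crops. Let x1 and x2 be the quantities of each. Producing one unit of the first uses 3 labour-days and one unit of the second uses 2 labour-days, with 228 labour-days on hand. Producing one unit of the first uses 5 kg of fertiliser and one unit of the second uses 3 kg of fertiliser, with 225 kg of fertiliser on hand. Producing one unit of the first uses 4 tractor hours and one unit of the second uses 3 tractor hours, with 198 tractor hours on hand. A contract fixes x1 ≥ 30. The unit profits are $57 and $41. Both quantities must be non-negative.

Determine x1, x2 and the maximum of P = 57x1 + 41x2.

The binding constraints are 5x1 + 3x2 = 225 and x1 = 30.
Solving simultaneously gives x1 = 30, x2 = 25.

x1 = 30, x2 = 25, maximum P = 2735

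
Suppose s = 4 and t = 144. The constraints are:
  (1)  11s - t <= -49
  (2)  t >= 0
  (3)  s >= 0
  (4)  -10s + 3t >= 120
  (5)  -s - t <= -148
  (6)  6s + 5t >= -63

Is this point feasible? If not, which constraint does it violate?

(1): -100 ≤ -49 ✓
(2): 144 ≥ 0 ✓
(3): 4 ≥ 0 ✓
(4): 392 ≥ 120 ✓
(5): -148 ≤ -148 ✓
(6): 744 ≥ -63 ✓

feasible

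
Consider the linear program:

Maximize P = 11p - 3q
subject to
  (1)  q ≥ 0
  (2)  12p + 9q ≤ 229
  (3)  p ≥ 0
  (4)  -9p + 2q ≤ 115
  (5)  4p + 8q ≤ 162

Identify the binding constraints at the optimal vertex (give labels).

(1) and (2)

Vertices and P = 11p - 3q:
  (229/12, 0) → P = 2519/12
  (0, 0) → P = 0
  (187/30, 257/15) → P = 103/6
  (0, 81/4) → P = -243/4

The maximum is at (229/12, 0). Substituting into each constraint, equality holds for (1) and (2); the remaining constraints have slack.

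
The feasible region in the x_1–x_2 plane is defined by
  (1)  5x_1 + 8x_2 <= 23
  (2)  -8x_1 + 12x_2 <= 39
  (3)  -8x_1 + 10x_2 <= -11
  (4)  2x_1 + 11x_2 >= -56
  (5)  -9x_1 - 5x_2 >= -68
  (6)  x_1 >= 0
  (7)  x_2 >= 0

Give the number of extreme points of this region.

3

Pairwise boundary intersections that survive every other constraint:
  (53/19, 43/38)
  (23/5, 0)
  (11/8, 0)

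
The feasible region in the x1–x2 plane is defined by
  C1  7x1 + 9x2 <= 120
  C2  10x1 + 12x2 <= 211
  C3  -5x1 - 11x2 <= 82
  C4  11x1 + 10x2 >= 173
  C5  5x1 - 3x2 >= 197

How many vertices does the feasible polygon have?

4

Intersecting each pair of boundary lines and keeping only the points that satisfy every inequality leaves:
  (1029/16, -587/16)
  (711/22, -779/66)
  (2723/71, -1767/71)
  (2489/83, -1302/83)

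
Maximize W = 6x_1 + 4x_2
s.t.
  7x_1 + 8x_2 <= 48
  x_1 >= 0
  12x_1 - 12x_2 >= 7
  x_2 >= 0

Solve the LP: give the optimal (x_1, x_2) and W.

The optimum lies where 7x_1 + 8x_2 = 48 and x_2 = 0.
Solving simultaneously gives x_1 = 48/7, x_2 = 0.

x_1 = 48/7, x_2 = 0, maximum W = 288/7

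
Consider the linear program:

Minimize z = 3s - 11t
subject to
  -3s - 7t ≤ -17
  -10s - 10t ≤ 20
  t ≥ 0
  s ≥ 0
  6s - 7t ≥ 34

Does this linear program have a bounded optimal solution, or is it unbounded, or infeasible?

From the feasible point (17/3, 0), moving in the direction (7, 6) keeps every constraint satisfied while z decreases without bound.

unbounded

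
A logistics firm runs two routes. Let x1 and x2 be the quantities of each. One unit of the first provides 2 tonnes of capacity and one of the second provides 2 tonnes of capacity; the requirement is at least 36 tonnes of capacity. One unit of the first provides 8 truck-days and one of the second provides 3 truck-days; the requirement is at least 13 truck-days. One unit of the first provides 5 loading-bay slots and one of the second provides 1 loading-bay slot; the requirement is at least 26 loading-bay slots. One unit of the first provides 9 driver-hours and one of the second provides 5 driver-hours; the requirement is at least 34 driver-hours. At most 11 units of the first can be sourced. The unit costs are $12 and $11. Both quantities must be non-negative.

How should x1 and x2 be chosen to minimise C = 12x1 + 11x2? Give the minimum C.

Feasible corners and C = 12x1 + 11x2:
  (0, 26) → C = 286
  (2, 16) → C = 200
  (11, 7) → C = 209
The feasible region is unbounded (it extends along (0, 1)), but C strictly increases along every unbounded feasible direction, so there is no improving ray and the minimum is attained at a vertex.

x1 = 2, x2 = 16, minimum C = 200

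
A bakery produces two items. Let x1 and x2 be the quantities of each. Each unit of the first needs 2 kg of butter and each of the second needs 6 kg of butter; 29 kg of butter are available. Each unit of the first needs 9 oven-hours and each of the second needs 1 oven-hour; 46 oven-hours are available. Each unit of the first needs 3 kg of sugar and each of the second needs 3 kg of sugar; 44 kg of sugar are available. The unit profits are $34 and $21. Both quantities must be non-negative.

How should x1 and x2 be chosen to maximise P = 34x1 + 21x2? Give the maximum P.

The binding constraints are 2x1 + 6x2 = 29 and 9x1 + x2 = 46.
Solving simultaneously gives x1 = 19/4, x2 = 13/4.

x1 = 19/4, x2 = 13/4, maximum P = 919/4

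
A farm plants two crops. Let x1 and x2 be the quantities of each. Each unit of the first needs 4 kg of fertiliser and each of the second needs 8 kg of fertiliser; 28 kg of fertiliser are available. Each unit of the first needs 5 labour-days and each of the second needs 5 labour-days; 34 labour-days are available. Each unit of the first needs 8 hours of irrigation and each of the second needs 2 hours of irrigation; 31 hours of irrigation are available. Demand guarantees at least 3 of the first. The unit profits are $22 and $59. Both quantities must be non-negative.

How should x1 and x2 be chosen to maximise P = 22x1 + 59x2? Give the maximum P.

x1 = 3, x2 = 2, maximum P = 184

Feasible corners and P = 22x1 + 59x2:
  (31/8, 0) → P = 341/4
  (3, 0) → P = 66
  (24/7, 25/14) → P = 2531/14
  (3, 2) → P = 184

The binding constraints are 4x1 + 8x2 = 28 and x1 = 3.
Solving simultaneously gives x1 = 3, x2 = 2.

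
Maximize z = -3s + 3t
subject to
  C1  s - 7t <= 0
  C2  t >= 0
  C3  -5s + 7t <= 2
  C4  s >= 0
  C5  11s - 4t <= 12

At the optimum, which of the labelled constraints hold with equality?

C3 and C4

Vertices and z = -3s + 3t:
  (0, 0) → z = 0
  (84/73, 12/73) → z = -216/73
  (0, 2/7) → z = 6/7
  (92/57, 82/57) → z = -10/19

The maximum is at (0, 2/7). Substituting into each constraint, equality holds for C3 and C4; the remaining constraints have slack.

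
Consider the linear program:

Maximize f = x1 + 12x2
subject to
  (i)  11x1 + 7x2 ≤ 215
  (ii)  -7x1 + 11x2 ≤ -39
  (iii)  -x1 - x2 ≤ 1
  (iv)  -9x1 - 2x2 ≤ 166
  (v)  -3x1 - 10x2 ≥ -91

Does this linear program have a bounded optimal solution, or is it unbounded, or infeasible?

bounded optimum

Feasible corners and f = x1 + 12x2:
  (111/2, -113/2) → f = -1245/2
  (17, 4) → f = 65
  (14/9, -23/9) → f = -262/9
  (1391/103, 520/103) → f = 7631/103
The feasible region has finitely many vertices and no improving ray; the maximum is 7631/103 at (1391/103, 520/103).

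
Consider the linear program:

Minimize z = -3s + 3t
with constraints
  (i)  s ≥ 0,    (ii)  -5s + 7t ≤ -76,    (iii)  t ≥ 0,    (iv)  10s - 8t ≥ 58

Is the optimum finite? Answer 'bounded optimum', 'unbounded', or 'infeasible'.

unbounded

From the feasible point (76/5, 0), moving in the direction (1, 0) keeps every constraint satisfied while z decreases without bound.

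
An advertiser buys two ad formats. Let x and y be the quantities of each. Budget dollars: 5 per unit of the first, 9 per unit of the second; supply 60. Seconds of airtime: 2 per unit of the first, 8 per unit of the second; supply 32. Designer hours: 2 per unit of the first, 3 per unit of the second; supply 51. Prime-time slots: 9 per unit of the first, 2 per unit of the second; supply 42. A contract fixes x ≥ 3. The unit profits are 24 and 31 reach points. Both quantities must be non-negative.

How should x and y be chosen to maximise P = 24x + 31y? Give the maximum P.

Vertices and P = 24x + 31y:
  (14/3, 0) → P = 112
  (3, 0) → P = 72
  (4, 3) → P = 189
  (3, 13/4) → P = 691/4

x = 4, y = 3, maximum P = 189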